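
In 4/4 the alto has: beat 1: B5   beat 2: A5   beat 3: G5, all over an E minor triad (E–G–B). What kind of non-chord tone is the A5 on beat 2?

Passing tone.

The harmony at that moment is E minor triad (E, G, B); A5 is not a chord tone.
It is approached by step down from B5 and left by step down to G5.
Step in, step out in the same direction — a passing tone.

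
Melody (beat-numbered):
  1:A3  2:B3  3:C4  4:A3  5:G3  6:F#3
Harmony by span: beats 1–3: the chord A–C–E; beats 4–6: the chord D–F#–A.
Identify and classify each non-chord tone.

B3 (beat 2) — passing tone; G3 (beat 5) — passing tone.

The harmony at that moment is A minor triad (A, C, E); B3 is not a chord tone.
It is approached by step up from A3 and left by step up to C4.
Step in, step out in the same direction — a passing tone.
The harmony at that moment is D major triad (D, F#, A); G3 is not a chord tone.
It is approached by step down from A3 and left by step down to F#3.
Step in, step out in the same direction — a passing tone.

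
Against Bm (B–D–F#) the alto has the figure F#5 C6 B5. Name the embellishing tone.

The harmony at that moment is B minor triad (B, D, F#); C6 is not a chord tone.
It is approached by leap up from F#5 and left by step down to B5.
Leap in, step out — an appoggiatura.

C6 is an appoggiatura.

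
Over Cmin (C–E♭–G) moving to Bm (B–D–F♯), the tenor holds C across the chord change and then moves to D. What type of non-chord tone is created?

C is a retardation.

The harmony at that moment is B minor triad (B, D, F♯); C is not a chord tone.
It is held over (the same pitch as the preceding C) and left by step up to D.
Held over from the previous chord and resolving up by step — a retardation.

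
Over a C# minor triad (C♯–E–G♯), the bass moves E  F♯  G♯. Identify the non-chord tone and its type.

F♯ is a passing tone.

The harmony at that moment is C♯ minor triad (C♯, E, G♯); F♯ is not a chord tone.
It is approached by step up from E and left by step up to G♯.
Step in, step out in the same direction — a passing tone.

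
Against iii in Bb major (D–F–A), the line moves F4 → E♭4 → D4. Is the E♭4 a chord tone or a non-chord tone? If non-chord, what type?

The harmony at that moment is D minor triad (D, F, A); E♭4 is not a chord tone.
It is approached by step down from F4 and left by step down to D4.
Step in, step out in the same direction — a passing tone.

Non-chord tone — a passing tone.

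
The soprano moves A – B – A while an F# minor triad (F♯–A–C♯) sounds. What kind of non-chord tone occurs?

The harmony at that moment is F♯ minor triad (F♯, A, C♯); B is not a chord tone.
It is approached by step up from A and left by step down to A.
Step away and step back to the same note — a neighbor tone (upper neighbor).

B is a neighbor tone.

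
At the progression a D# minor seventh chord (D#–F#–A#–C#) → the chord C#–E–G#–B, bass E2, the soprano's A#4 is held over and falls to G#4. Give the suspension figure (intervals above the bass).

4–3 suspension.

At the second chord the bass is E2. The suspended A#4 lies a fourth above the bass; after resolving down by step to G#4, the interval above the bass becomes a third.
Suspension figures are named by those two intervals: 4–3.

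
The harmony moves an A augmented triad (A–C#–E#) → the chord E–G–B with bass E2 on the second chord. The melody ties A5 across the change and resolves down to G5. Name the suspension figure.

4–3 suspension.

At the second chord the bass is E2. The suspended A5 lies a fourth above the bass; after resolving down by step to G5, the interval above the bass becomes a third.
Suspension figures are named by those two intervals: 4–3.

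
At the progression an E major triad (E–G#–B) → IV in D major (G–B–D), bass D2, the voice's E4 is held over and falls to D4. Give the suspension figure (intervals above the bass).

At the second chord the bass is D2. The suspended E4 lies a ninth above the bass; after resolving down by step to D4, the interval above the bass becomes an octave.
Suspension figures are named by those two intervals: 9–8.

9–8 suspension.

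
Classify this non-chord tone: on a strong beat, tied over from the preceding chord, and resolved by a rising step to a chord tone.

Retardation.

Approach: by preparation — the pitch is first a chord tone, then held (tied or repeated) while the harmony changes under it. Departure: up by step. Metric position: strong.
A prepared dissonance that resolves upward by step — a retardation. (The same figure resolving downward would be a suspension.)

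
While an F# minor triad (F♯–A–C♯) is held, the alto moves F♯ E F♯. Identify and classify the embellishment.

E is a neighbor tone.

The harmony at that moment is F♯ minor triad (F♯, A, C♯); E is not a chord tone.
It is approached by step down from F♯ and left by step up to F♯.
Step away and step back to the same note — a neighbor tone (lower neighbor).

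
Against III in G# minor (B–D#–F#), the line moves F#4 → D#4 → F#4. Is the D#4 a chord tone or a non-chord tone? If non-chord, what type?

B major triad contains B, D#, F#; D# is the third, so it is a chord tone.

Chord tone (the third of B major triad).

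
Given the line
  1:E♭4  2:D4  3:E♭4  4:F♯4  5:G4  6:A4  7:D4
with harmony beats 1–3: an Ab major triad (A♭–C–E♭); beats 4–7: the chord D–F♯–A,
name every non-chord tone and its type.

D4 (beat 2) — neighbor tone; G4 (beat 5) — passing tone.

The harmony at that moment is A♭ major triad (A♭, C, E♭); D4 is not a chord tone.
It is approached by step down from E♭4 and left by step up to E♭4.
Step away and step back to the same note — a neighbor tone (lower neighbor).
The harmony at that moment is D major triad (D, F♯, A); G4 is not a chord tone.
It is approached by step up from F♯4 and left by step up to A4.
Step in, step out in the same direction — a passing tone.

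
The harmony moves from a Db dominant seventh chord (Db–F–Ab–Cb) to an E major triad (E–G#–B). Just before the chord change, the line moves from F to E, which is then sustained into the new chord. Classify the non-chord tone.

E is an anticipation.

The harmony at that moment is Db dominant seventh chord (Db, F, Ab, Cb); E is not a chord tone.
It is approached by step down from F and then sustained as the same pitch into the next harmony.
Arriving early and becoming a chord tone when the harmony changes — an anticipation.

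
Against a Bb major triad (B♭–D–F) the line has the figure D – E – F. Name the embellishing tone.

The harmony at that moment is B♭ major triad (B♭, D, F); E is not a chord tone.
It is approached by step up from D and left by step up to F.
Step in, step out in the same direction — a passing tone.

E is a passing tone.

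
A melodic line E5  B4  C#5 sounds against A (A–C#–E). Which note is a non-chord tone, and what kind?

B4 is an appoggiatura.

The harmony at that moment is A major triad (A, C#, E); B4 is not a chord tone.
It is approached by leap down from E5 and left by step up to C#5.
Leap in, step out — an appoggiatura.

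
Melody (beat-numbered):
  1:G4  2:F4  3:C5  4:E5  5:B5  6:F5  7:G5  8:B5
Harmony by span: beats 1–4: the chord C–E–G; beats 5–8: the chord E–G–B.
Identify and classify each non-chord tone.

F4 (beat 2) — escape tone; F5 (beat 6) — appoggiatura.

The harmony at that moment is C major triad (C, E, G); F4 is not a chord tone.
It is approached by step down from G4 and left by leap up to C5.
Step in, leap out — an escape tone.
The harmony at that moment is E minor triad (E, G, B); F5 is not a chord tone.
It is approached by leap down from B5 and left by step up to G5.
Leap in, step out — an appoggiatura.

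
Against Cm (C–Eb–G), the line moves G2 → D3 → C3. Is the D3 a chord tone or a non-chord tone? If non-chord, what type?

Non-chord tone — an appoggiatura.

The harmony at that moment is C minor triad (C, Eb, G); D3 is not a chord tone.
It is approached by leap up from G2 and left by step down to C3.
Leap in, step out — an appoggiatura.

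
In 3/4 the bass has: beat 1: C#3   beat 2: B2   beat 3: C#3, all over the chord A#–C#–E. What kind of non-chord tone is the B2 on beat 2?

The harmony at that moment is A# diminished triad (A#, C#, E); B2 is not a chord tone.
It is approached by step down from C#3 and left by step up to C#3.
Step away and step back to the same note — a neighbor tone (lower neighbor).

Lower neighbor tone.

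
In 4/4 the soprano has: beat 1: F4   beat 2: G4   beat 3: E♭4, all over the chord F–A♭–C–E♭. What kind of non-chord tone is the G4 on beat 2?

The harmony at that moment is F minor seventh chord (F, A♭, C, E♭); G4 is not a chord tone.
It is approached by step up from F4 and left by leap down to E♭4.
Step in, leap out, on a weak beat — an escape tone.

Escape tone.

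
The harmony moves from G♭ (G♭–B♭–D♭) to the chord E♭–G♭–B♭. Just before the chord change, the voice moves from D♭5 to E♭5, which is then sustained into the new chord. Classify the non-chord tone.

E♭5 is an anticipation.

The harmony at that moment is G♭ major triad (G♭, B♭, D♭); E♭5 is not a chord tone.
It is approached by step up from D♭5 and then sustained as the same pitch into the next harmony.
Arriving early and becoming a chord tone when the harmony changes — an anticipation.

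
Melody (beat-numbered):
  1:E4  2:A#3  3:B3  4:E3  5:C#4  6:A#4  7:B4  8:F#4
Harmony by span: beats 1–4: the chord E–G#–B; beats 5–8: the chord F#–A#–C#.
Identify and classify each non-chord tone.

The harmony at that moment is E major triad (E, G#, B); A#3 is not a chord tone.
It is approached by leap down from E4 and left by step up to B3.
Leap in, step out — an appoggiatura.
The harmony at that moment is F# major triad (F#, A#, C#); B4 is not a chord tone.
It is approached by step up from A#4 and left by leap down to F#4.
Step in, leap out — an escape tone.

A#3 (beat 2) — appoggiatura; B4 (beat 7) — escape tone.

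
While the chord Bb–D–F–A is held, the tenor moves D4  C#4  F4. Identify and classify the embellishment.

C#4 is an escape tone.

The harmony at that moment is Bb major seventh chord (Bb, D, F, A); C#4 is not a chord tone.
It is approached by step down from D4 and left by leap up to F4.
Step in, leap out — an escape tone.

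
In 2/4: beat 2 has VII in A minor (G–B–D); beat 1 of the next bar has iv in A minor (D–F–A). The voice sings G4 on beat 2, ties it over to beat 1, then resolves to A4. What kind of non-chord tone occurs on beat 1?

Retardation.

The harmony at that moment is D minor triad (D, F, A); G4 is not a chord tone.
It is held over (the same pitch as the preceding G4) and left by step up to A4.
Held over from the previous chord and resolving up by step — a retardation.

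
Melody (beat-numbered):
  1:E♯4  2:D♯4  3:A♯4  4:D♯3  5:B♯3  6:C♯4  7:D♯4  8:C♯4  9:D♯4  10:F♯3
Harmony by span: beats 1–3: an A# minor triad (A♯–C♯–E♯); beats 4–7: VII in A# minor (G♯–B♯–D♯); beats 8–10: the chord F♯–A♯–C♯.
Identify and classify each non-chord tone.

The harmony at that moment is A♯ minor triad (A♯, C♯, E♯); D♯4 is not a chord tone.
It is approached by step down from E♯4 and left by leap up to A♯4.
Step in, leap out — an escape tone.
The harmony at that moment is G♯ major triad (G♯, B♯, D♯); C♯4 is not a chord tone.
It is approached by step up from B♯3 and left by step up to D♯4.
Step in, step out in the same direction — a passing tone.
The harmony at that moment is F♯ major triad (F♯, A♯, C♯); D♯4 is not a chord tone.
It is approached by step up from C♯4 and left by leap down to F♯3.
Step in, leap out — an escape tone.

D♯4 (beat 2) — escape tone; C♯4 (beat 6) — passing tone; D♯4 (beat 9) — escape tone.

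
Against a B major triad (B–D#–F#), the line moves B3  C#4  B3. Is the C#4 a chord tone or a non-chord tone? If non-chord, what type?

The harmony at that moment is B major triad (B, D#, F#); C#4 is not a chord tone.
It is approached by step up from B3 and left by step down to B3.
Step away and step back to the same note — a neighbor tone (upper neighbor).

Non-chord tone — a neighbor tone.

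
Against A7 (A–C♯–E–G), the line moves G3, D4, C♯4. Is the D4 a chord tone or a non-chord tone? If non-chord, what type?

Non-chord tone — an appoggiatura.

The harmony at that moment is A dominant seventh chord (A, C♯, E, G); D4 is not a chord tone.
It is approached by leap up from G3 and left by step down to C♯4.
Leap in, step out — an appoggiatura.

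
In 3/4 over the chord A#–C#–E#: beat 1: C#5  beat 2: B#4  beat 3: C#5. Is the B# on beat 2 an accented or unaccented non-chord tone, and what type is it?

Unaccented neighbor tone.

The harmony at that moment is A# minor triad (A#, C#, E#); B#4 is not a chord tone.
It is approached by step down from C#5 and left by step up to C#5.
Step away and step back to the same note — a neighbor tone (lower neighbor).
It falls on a weak beat, so it is unaccented.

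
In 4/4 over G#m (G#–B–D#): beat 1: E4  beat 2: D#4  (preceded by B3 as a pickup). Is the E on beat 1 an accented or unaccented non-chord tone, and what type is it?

The harmony at that moment is G# minor triad (G#, B, D#); E4 is not a chord tone.
It is approached by leap up from B3 and left by step down to D#4.
Leap in, step out — an appoggiatura.
It falls on the downbeat, so it is accented.

Accented appoggiatura.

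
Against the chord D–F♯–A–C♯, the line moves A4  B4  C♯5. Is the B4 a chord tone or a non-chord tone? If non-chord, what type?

Non-chord tone — a passing tone.

The harmony at that moment is D major seventh chord (D, F♯, A, C♯); B4 is not a chord tone.
It is approached by step up from A4 and left by step up to C♯5.
Step in, step out in the same direction — a passing tone.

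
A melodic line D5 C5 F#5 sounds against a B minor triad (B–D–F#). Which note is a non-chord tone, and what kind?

C5 is an escape tone.

The harmony at that moment is B minor triad (B, D, F#); C5 is not a chord tone.
It is approached by step down from D5 and left by leap up to F#5.
Step in, leap out — an escape tone.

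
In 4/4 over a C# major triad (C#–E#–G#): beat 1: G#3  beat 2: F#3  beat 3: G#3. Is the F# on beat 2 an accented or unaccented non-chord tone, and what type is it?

The harmony at that moment is C# major triad (C#, E#, G#); F#3 is not a chord tone.
It is approached by step down from G#3 and left by step up to G#3.
Step away and step back to the same note — a neighbor tone (lower neighbor).
It falls on a weak beat, so it is unaccented.

Unaccented neighbor tone.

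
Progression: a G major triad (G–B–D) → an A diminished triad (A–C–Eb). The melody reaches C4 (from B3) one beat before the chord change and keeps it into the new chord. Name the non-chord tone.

The harmony at that moment is G major triad (G, B, D); C4 is not a chord tone.
It is approached by step up from B3 and then sustained as the same pitch into the next harmony.
Arriving early and becoming a chord tone when the harmony changes — an anticipation.

C4 is an anticipation.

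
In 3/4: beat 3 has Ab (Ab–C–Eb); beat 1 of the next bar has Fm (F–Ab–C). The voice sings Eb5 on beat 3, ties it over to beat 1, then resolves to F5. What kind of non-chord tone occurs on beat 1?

The harmony at that moment is F minor triad (F, Ab, C); Eb5 is not a chord tone.
It is held over (the same pitch as the preceding Eb5) and left by step up to F5.
Held over from the previous chord and resolving up by step — a retardation.

Retardation.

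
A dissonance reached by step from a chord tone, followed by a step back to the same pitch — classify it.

Neighbor tone.

Approach: by step. Departure: by step in the opposite direction, back to the starting pitch.
Stepwise on both sides but reversing to return to the same chord tone — a neighbor tone. (Had it continued onward in the same direction it would be a passing tone instead.)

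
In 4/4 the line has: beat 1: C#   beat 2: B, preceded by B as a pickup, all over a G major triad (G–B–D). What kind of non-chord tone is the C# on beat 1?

The harmony at that moment is G major triad (G, B, D); C# is not a chord tone.
It is approached by step up from B and left by step down to B.
Step away and step back to the same note — a neighbor tone (upper neighbor).

Upper neighbor tone.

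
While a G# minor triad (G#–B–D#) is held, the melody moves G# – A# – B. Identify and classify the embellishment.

The harmony at that moment is G# minor triad (G#, B, D#); A# is not a chord tone.
It is approached by step up from G# and left by step up to B.
Step in, step out in the same direction — a passing tone.

A# is a passing tone.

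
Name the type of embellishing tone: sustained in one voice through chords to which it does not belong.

Approach: none. Departure: none — a single pitch is sustained while the chords change around it, passing through harmonies that do not contain it.
No melodic motion at all; the dissonance is created entirely by the moving harmonies against the stationary note — a pedal tone (pedal point).

Pedal tone.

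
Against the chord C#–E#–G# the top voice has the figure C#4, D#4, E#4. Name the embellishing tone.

D#4 is a passing tone.

The harmony at that moment is C# major triad (C#, E#, G#); D#4 is not a chord tone.
It is approached by step up from C#4 and left by step up to E#4.
Step in, step out in the same direction — a passing tone.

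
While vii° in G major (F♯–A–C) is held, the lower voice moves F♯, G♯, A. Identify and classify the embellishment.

G♯ is a passing tone.

The harmony at that moment is F♯ diminished triad (F♯, A, C); G♯ is not a chord tone.
It is approached by step up from F♯ and left by step up to A.
Step in, step out in the same direction — a passing tone.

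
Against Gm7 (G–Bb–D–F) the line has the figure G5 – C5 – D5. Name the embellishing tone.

The harmony at that moment is G minor seventh chord (G, Bb, D, F); C5 is not a chord tone.
It is approached by leap down from G5 and left by step up to D5.
Leap in, step out — an appoggiatura.

C5 is an appoggiatura.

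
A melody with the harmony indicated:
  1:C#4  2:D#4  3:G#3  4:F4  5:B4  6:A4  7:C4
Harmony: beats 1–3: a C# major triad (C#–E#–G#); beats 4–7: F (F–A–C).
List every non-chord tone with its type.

D#4 (beat 2) — escape tone; B4 (beat 5) — appoggiatura.

The harmony at that moment is C# major triad (C#, E#, G#); D#4 is not a chord tone.
It is approached by step up from C#4 and left by leap down to G#3.
Step in, leap out — an escape tone.
The harmony at that moment is F major triad (F, A, C); B4 is not a chord tone.
It is approached by leap up from F4 and left by step down to A4.
Leap in, step out — an appoggiatura.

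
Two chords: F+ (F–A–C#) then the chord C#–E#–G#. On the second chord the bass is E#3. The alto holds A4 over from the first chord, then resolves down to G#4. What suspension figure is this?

4–3 suspension.

At the second chord the bass is E#3. The suspended A4 lies a fourth above the bass; after resolving down by step to G#4, the interval above the bass becomes a third.
Suspension figures are named by those two intervals: 4–3.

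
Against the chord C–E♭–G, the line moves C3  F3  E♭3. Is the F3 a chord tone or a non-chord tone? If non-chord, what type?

Non-chord tone — an appoggiatura.

The harmony at that moment is C minor triad (C, E♭, G); F3 is not a chord tone.
It is approached by leap up from C3 and left by step down to E♭3.
Leap in, step out — an appoggiatura.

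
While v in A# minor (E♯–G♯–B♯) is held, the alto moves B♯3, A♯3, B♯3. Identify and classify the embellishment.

A♯3 is a neighbor tone.

The harmony at that moment is E♯ minor triad (E♯, G♯, B♯); A♯3 is not a chord tone.
It is approached by step down from B♯3 and left by step up to B♯3.
Step away and step back to the same note — a neighbor tone (lower neighbor).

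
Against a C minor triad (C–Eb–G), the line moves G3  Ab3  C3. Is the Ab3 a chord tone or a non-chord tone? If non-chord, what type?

The harmony at that moment is C minor triad (C, Eb, G); Ab3 is not a chord tone.
It is approached by step up from G3 and left by leap down to C3.
Step in, leap out — an escape tone.

Non-chord tone — an escape tone.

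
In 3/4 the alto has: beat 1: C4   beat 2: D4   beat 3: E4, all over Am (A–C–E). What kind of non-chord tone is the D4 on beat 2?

Passing tone.

The harmony at that moment is A minor triad (A, C, E); D4 is not a chord tone.
It is approached by step up from C4 and left by step up to E4.
Step in, step out in the same direction — a passing tone.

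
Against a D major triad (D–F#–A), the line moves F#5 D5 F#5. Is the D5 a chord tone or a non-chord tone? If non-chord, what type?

Chord tone (the root of D major triad).

D major triad contains D, F#, A; D is the root, so it is a chord tone.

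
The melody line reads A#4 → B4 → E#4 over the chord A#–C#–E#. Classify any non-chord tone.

B4 is an escape tone.

The harmony at that moment is A# minor triad (A#, C#, E#); B4 is not a chord tone.
It is approached by step up from A#4 and left by leap down to E#4.
Step in, leap out — an escape tone.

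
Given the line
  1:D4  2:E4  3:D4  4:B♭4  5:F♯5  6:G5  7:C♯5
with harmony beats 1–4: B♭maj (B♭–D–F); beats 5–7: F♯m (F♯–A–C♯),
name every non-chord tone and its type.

E4 (beat 2) — neighbor tone; G5 (beat 6) — escape tone.

The harmony at that moment is B♭ major triad (B♭, D, F); E4 is not a chord tone.
It is approached by step up from D4 and left by step down to D4.
Step away and step back to the same note — a neighbor tone (upper neighbor).
The harmony at that moment is F♯ minor triad (F♯, A, C♯); G5 is not a chord tone.
It is approached by step up from F♯5 and left by leap down to C♯5.
Step in, leap out — an escape tone.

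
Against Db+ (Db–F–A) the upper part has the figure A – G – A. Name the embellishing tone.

The harmony at that moment is Db augmented triad (Db, F, A); G is not a chord tone.
It is approached by step down from A and left by step up to A.
Step away and step back to the same note — a neighbor tone (lower neighbor).

G is a neighbor tone.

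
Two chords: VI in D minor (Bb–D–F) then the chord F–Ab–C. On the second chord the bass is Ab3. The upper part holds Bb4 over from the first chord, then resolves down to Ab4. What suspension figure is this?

At the second chord the bass is Ab3. The suspended Bb4 lies a ninth above the bass; after resolving down by step to Ab4, the interval above the bass becomes an octave.
Suspension figures are named by those two intervals: 9–8.

9–8 suspension.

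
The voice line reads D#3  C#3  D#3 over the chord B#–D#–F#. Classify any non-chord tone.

The harmony at that moment is B# diminished triad (B#, D#, F#); C#3 is not a chord tone.
It is approached by step down from D#3 and left by step up to D#3.
Step away and step back to the same note — a neighbor tone (lower neighbor).

C#3 is a neighbor tone.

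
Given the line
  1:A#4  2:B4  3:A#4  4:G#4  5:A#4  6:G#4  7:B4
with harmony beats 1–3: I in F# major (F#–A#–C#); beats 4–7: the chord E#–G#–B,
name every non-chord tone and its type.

The harmony at that moment is F# major triad (F#, A#, C#); B4 is not a chord tone.
It is approached by step up from A#4 and left by step down to A#4.
Step away and step back to the same note — a neighbor tone (upper neighbor).
The harmony at that moment is E# diminished triad (E#, G#, B); A#4 is not a chord tone.
It is approached by step up from G#4 and left by step down to G#4.
Step away and step back to the same note — a neighbor tone (upper neighbor).

B4 (beat 2) — neighbor tone; A#4 (beat 5) — neighbor tone.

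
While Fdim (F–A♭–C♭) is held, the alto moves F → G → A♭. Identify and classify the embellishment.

G is a passing tone.

The harmony at that moment is F diminished triad (F, A♭, C♭); G is not a chord tone.
It is approached by step up from F and left by step up to A♭.
Step in, step out in the same direction — a passing tone.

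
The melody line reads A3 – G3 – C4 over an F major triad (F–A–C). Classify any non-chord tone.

G3 is an escape tone.

The harmony at that moment is F major triad (F, A, C); G3 is not a chord tone.
It is approached by step down from A3 and left by leap up to C4.
Step in, leap out — an escape tone.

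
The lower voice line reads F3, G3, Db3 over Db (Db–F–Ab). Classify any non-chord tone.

The harmony at that moment is Db major triad (Db, F, Ab); G3 is not a chord tone.
It is approached by step up from F3 and left by leap down to Db3.
Step in, leap out — an escape tone.

G3 is an escape tone.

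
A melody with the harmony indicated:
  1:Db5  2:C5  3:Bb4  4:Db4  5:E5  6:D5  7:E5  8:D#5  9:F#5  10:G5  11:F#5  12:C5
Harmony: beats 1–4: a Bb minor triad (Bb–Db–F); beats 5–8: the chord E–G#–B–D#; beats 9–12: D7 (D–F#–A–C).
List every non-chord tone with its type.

The harmony at that moment is Bb minor triad (Bb, Db, F); C5 is not a chord tone.
It is approached by step down from Db5 and left by step down to Bb4.
Step in, step out in the same direction — a passing tone.
The harmony at that moment is E major seventh chord (E, G#, B, D#); D5 is not a chord tone.
It is approached by step down from E5 and left by step up to E5.
Step away and step back to the same note — a neighbor tone (lower neighbor).
The harmony at that moment is D dominant seventh chord (D, F#, A, C); G5 is not a chord tone.
It is approached by step up from F#5 and left by step down to F#5.
Step away and step back to the same note — a neighbor tone (upper neighbor).

C5 (beat 2) — passing tone; D5 (beat 6) — neighbor tone; G5 (beat 10) — neighbor tone.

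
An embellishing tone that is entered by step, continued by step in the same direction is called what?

Passing tone.

Approach: by step. Departure: by step, continuing in the same direction.
Stepwise on both sides with no change of direction means the note fills in the space between two different chord tones — a passing tone. (Had it turned back to its starting note it would be a neighbor tone instead.)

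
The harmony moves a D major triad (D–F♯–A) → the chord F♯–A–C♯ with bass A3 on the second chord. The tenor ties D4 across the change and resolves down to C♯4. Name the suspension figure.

At the second chord the bass is A3. The suspended D4 lies a fourth above the bass; after resolving down by step to C♯4, the interval above the bass becomes a third.
Suspension figures are named by those two intervals: 4–3.

4–3 suspension.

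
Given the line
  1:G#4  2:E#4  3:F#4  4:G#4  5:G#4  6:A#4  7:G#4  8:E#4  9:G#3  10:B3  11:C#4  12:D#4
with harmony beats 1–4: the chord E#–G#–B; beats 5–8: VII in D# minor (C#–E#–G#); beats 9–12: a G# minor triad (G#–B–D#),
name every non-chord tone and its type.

The harmony at that moment is E# diminished triad (E#, G#, B); F#4 is not a chord tone.
It is approached by step up from E#4 and left by step up to G#4.
Step in, step out in the same direction — a passing tone.
The harmony at that moment is C# major triad (C#, E#, G#); A#4 is not a chord tone.
It is approached by step up from G#4 and left by step down to G#4.
Step away and step back to the same note — a neighbor tone (upper neighbor).
The harmony at that moment is G# minor triad (G#, B, D#); C#4 is not a chord tone.
It is approached by step up from B3 and left by step up to D#4.
Step in, step out in the same direction — a passing tone.

F#4 (beat 3) — passing tone; A#4 (beat 6) — neighbor tone; C#4 (beat 11) — passing tone.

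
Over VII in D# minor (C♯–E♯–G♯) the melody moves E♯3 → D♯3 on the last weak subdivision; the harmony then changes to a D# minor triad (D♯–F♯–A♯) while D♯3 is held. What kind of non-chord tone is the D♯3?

D♯3 is an anticipation.

The harmony at that moment is C♯ major triad (C♯, E♯, G♯); D♯3 is not a chord tone.
It is approached by step down from E♯3 and then sustained as the same pitch into the next harmony.
Arriving early and becoming a chord tone when the harmony changes — an anticipation.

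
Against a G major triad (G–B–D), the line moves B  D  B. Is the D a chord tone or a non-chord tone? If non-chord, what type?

Chord tone (the fifth of G major triad).

G major triad contains G, B, D; D is the fifth, so it is a chord tone.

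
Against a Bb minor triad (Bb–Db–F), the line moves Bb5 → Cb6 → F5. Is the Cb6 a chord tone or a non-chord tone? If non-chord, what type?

Non-chord tone — an escape tone.

The harmony at that moment is Bb minor triad (Bb, Db, F); Cb6 is not a chord tone.
It is approached by step up from Bb5 and left by leap down to F5.
Step in, leap out — an escape tone.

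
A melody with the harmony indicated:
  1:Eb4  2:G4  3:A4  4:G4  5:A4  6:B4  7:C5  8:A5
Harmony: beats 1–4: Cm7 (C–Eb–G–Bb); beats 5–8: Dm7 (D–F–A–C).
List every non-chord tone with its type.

The harmony at that moment is C minor seventh chord (C, Eb, G, Bb); A4 is not a chord tone.
It is approached by step up from G4 and left by step down to G4.
Step away and step back to the same note — a neighbor tone (upper neighbor).
The harmony at that moment is D minor seventh chord (D, F, A, C); B4 is not a chord tone.
It is approached by step up from A4 and left by step up to C5.
Step in, step out in the same direction — a passing tone.

A4 (beat 3) — neighbor tone; B4 (beat 6) — passing tone.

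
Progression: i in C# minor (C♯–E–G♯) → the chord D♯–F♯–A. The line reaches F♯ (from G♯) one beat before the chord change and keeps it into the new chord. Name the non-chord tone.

F♯ is an anticipation.

The harmony at that moment is C♯ minor triad (C♯, E, G♯); F♯ is not a chord tone.
It is approached by step down from G♯ and then sustained as the same pitch into the next harmony.
Arriving early and becoming a chord tone when the harmony changes — an anticipation.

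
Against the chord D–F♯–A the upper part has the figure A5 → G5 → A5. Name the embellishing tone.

G5 is a neighbor tone.

The harmony at that moment is D major triad (D, F♯, A); G5 is not a chord tone.
It is approached by step down from A5 and left by step up to A5.
Step away and step back to the same note — a neighbor tone (lower neighbor).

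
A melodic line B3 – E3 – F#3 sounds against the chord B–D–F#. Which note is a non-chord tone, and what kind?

E3 is an appoggiatura.

The harmony at that moment is B minor triad (B, D, F#); E3 is not a chord tone.
It is approached by leap down from B3 and left by step up to F#3.
Leap in, step out — an appoggiatura.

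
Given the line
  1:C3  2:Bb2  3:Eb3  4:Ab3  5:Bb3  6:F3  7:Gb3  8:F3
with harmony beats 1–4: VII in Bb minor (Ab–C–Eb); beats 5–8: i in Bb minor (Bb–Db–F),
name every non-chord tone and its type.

Bb2 (beat 2) — escape tone; Gb3 (beat 7) — neighbor tone.

The harmony at that moment is Ab major triad (Ab, C, Eb); Bb2 is not a chord tone.
It is approached by step down from C3 and left by leap up to Eb3.
Step in, leap out — an escape tone.
The harmony at that moment is Bb minor triad (Bb, Db, F); Gb3 is not a chord tone.
It is approached by step up from F3 and left by step down to F3.
Step away and step back to the same note — a neighbor tone (upper neighbor).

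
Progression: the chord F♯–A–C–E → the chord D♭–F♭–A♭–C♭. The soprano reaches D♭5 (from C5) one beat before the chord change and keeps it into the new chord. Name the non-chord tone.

D♭5 is an anticipation.

The harmony at that moment is F♯ half-diminished seventh chord (F♯, A, C, E); D♭5 is not a chord tone.
It is approached by step up from C5 and then sustained as the same pitch into the next harmony.
Arriving early and becoming a chord tone when the harmony changes — an anticipation.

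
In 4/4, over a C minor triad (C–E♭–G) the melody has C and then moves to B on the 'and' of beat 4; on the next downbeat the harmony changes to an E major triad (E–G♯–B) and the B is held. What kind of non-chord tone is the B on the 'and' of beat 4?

The harmony at that moment is C minor triad (C, E♭, G); B is not a chord tone.
It is approached by step down from C and then sustained as the same pitch into the next harmony.
Arriving early and becoming a chord tone when the harmony changes — an anticipation.

Anticipation.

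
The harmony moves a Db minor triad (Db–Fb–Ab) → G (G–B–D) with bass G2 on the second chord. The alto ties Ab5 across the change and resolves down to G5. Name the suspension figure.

At the second chord the bass is G2. The suspended Ab5 lies a ninth above the bass; after resolving down by step to G5, the interval above the bass becomes an octave.
Suspension figures are named by those two intervals: 9–8.

9–8 suspension.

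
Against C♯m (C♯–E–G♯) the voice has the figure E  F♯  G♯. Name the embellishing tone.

The harmony at that moment is C♯ minor triad (C♯, E, G♯); F♯ is not a chord tone.
It is approached by step up from E and left by step up to G♯.
Step in, step out in the same direction — a passing tone.

F♯ is a passing tone.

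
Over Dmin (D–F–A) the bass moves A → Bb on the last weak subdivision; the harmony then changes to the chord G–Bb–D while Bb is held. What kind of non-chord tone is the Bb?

The harmony at that moment is D minor triad (D, F, A); Bb is not a chord tone.
It is approached by step up from A and then sustained as the same pitch into the next harmony.
Arriving early and becoming a chord tone when the harmony changes — an anticipation.

Bb is an anticipation.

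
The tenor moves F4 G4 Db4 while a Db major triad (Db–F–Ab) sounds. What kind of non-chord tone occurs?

The harmony at that moment is Db major triad (Db, F, Ab); G4 is not a chord tone.
It is approached by step up from F4 and left by leap down to Db4.
Step in, leap out — an escape tone.

G4 is an escape tone.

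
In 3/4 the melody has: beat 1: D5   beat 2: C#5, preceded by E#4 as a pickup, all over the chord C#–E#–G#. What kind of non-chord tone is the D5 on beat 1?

The harmony at that moment is C# major triad (C#, E#, G#); D5 is not a chord tone.
It is approached by leap up from E#4 and left by step down to C#5.
Leap in, step out, metrically accented — an appoggiatura.

Appoggiatura.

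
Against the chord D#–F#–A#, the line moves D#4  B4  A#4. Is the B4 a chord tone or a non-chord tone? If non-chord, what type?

Non-chord tone — an appoggiatura.

The harmony at that moment is D# minor triad (D#, F#, A#); B4 is not a chord tone.
It is approached by leap up from D#4 and left by step down to A#4.
Leap in, step out — an appoggiatura.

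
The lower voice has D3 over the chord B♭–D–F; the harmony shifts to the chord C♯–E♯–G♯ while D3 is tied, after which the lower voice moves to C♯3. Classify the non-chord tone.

The harmony at that moment is C♯ major triad (C♯, E♯, G♯); D3 is not a chord tone.
It is held over (the same pitch as the preceding D3) and left by step down to C♯3.
Held over from the previous chord and resolving down by step — a suspension.

D3 is a suspension.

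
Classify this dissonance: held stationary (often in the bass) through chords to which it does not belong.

Approach: none. Departure: none — a single pitch is sustained while the chords change around it, passing through harmonies that do not contain it.
No melodic motion at all; the dissonance is created entirely by the moving harmonies against the stationary note — a pedal tone (pedal point).

Pedal tone.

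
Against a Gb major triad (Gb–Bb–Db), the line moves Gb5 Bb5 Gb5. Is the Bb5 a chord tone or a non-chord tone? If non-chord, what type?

Gb major triad contains Gb, Bb, Db; Bb is the third, so it is a chord tone.

Chord tone (the third of Gb major triad).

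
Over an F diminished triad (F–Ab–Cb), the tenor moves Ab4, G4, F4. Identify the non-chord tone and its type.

The harmony at that moment is F diminished triad (F, Ab, Cb); G4 is not a chord tone.
It is approached by step down from Ab4 and left by step down to F4.
Step in, step out in the same direction — a passing tone.

G4 is a passing tone.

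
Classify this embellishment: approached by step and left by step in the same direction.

Approach: by step. Departure: by step, continuing in the same direction.
Stepwise on both sides with no change of direction means the note fills in the space between two different chord tones — a passing tone. (Had it turned back to its starting note it would be a neighbor tone instead.)

Passing tone.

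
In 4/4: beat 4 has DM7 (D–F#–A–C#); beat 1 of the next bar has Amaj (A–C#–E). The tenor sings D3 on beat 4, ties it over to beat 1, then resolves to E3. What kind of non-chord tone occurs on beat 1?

Retardation.

The harmony at that moment is A major triad (A, C#, E); D3 is not a chord tone.
It is held over (the same pitch as the preceding D3) and left by step up to E3.
Held over from the previous chord and resolving up by step — a retardation.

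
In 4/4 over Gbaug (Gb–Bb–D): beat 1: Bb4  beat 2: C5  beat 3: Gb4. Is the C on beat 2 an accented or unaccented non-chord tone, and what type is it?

The harmony at that moment is Gb augmented triad (Gb, Bb, D); C5 is not a chord tone.
It is approached by step up from Bb4 and left by leap down to Gb4.
Step in, leap out — an escape tone.
It falls on a weak beat, so it is unaccented.

Unaccented escape tone.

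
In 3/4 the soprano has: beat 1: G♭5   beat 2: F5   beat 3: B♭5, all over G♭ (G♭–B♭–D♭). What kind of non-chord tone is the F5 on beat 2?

Escape tone.

The harmony at that moment is G♭ major triad (G♭, B♭, D♭); F5 is not a chord tone.
It is approached by step down from G♭5 and left by leap up to B♭5.
Step in, leap out, on a weak beat — an escape tone.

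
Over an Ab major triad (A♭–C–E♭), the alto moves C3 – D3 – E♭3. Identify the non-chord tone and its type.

D3 is a passing tone.

The harmony at that moment is A♭ major triad (A♭, C, E♭); D3 is not a chord tone.
It is approached by step up from C3 and left by step up to E♭3.
Step in, step out in the same direction — a passing tone.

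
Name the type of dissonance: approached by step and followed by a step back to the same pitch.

Approach: by step. Departure: by step in the opposite direction, back to the starting pitch.
Stepwise on both sides but reversing to return to the same chord tone — a neighbor tone. (Had it continued onward in the same direction it would be a passing tone instead.)

Neighbor tone.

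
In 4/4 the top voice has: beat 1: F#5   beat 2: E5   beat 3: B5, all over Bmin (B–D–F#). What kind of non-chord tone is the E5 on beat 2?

Escape tone.

The harmony at that moment is B minor triad (B, D, F#); E5 is not a chord tone.
It is approached by step down from F#5 and left by leap up to B5.
Step in, leap out, on a weak beat — an escape tone.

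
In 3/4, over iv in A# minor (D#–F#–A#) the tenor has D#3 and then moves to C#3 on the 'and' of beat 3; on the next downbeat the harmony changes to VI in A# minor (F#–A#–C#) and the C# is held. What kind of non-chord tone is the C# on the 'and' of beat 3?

The harmony at that moment is D# minor triad (D#, F#, A#); C#3 is not a chord tone.
It is approached by step down from D#3 and then sustained as the same pitch into the next harmony.
Arriving early and becoming a chord tone when the harmony changes — an anticipation.

Anticipation.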